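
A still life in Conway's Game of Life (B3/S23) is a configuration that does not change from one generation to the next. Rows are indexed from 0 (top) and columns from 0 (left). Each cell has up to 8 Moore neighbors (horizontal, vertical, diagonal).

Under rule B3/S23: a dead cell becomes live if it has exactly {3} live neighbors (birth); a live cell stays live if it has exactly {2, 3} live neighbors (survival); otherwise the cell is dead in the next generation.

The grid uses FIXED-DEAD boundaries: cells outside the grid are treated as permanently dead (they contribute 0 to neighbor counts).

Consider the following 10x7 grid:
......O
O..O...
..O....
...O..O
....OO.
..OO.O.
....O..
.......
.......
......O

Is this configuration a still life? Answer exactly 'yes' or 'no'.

Answer: no

Derivation:
Compute generation 1 and compare to generation 0 (given above):
Generation 1:
.......
.......
..OO...
...OOO.
..O..OO
...O.O.
...OO..
.......
.......
.......
Cell (0,6) differs: gen0=1 vs gen1=0 -> NOT a still life.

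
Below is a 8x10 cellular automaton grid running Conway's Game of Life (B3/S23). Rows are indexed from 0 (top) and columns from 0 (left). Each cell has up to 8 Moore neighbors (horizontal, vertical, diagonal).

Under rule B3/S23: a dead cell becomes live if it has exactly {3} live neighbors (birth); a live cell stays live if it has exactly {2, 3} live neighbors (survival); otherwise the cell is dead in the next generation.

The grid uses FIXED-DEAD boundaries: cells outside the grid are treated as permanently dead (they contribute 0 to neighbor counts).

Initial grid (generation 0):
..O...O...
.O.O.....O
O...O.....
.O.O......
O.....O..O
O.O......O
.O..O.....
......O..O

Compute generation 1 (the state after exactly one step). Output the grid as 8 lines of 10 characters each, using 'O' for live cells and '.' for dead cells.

Answer: ..O.......
.OOO......
OO.OO.....
OO........
O.O.......
O.........
.O........
..........

Derivation:
Simulating step by step:
Generation 0 (given above): 19 live cells
Generation 1: 14 live cells
(generation 1 grid is the final answer)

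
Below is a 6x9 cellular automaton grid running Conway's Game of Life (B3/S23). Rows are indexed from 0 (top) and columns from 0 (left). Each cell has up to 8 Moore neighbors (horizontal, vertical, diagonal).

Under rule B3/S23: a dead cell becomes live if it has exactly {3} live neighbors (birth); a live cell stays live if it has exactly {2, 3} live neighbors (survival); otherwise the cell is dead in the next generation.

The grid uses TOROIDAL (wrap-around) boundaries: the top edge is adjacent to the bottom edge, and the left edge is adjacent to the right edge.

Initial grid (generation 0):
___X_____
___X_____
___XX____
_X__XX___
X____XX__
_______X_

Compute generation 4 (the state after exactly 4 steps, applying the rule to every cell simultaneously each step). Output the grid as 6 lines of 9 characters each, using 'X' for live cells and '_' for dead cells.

Answer: ____X_X__
___XX____
___XXXX__
___X_X_X_
________X
____XX_X_

Derivation:
Simulating step by step:
Generation 0 (given above): 11 live cells
Generation 1: 11 live cells
_________
__XX_____
__XX_X___
___X__X__
____XXX__
______X__
Generation 2: 10 live cells
_________
__XXX____
_________
__XX__X__
____X_XX_
______X__
Generation 3: 13 live cells
___X_____
___X_____
____X____
___X_XXX_
___X__XX_
_____XXX_
Generation 4: 15 live cells
(generation 4 grid is the final answer)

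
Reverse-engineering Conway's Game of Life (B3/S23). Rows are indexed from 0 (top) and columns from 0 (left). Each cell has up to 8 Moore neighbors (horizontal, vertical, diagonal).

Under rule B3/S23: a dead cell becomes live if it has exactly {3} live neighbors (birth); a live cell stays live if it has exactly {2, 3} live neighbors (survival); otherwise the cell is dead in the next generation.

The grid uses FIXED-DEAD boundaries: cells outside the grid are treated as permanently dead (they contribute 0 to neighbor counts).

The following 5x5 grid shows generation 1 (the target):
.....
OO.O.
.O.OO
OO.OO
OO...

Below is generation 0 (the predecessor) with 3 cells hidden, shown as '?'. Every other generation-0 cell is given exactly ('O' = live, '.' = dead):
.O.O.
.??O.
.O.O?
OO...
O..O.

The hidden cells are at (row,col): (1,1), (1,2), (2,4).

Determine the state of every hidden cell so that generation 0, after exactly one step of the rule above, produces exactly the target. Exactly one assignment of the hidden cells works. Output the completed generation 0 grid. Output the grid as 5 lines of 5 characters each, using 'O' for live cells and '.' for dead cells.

Answer: .O.O.
.O.O.
.O.OO
OO...
O..O.

Derivation:
Hidden generation-0 cells (in order): (1,1), (1,2), (2,4).
A hidden cell only influences target cells in its own 3x3 neighborhood. Try each of the 2^3 = 8 assignments, step the completed generation 0 forward once under B3/S23, and compare with the target:
  (1,1)=. (1,2)=. (2,4)=. -> step gives (0,2)='O' but target has '.' -> reject
  (1,1)=. (1,2)=. (2,4)=O -> step gives (0,2)='O' but target has '.' -> reject
  (1,1)=. (1,2)=O (2,4)=. -> step gives (0,3)='O' but target has '.' -> reject
  (1,1)=. (1,2)=O (2,4)=O -> step gives (0,3)='O' but target has '.' -> reject
  (1,1)=O (1,2)=. (2,4)=. -> step gives (1,4)='O' but target has '.' -> reject
  (1,1)=O (1,2)=. (2,4)=O -> step reproduces the target at every cell -> ACCEPT
  (1,1)=O (1,2)=O (2,4)=. -> step gives (0,1)='O' but target has '.' -> reject
  (1,1)=O (1,2)=O (2,4)=O -> step gives (0,1)='O' but target has '.' -> reject
Unique solution: (1,1)=live, (1,2)=dead, (2,4)=live.
Check: live-neighbor counts of every cell in the completed generation 0:
21412
32634
43522
33433
23201
Applying B3/S23 to generation 0 with these counts gives:
.....
OO.O.
.O.OO
OO.OO
OO...
which matches the target exactly.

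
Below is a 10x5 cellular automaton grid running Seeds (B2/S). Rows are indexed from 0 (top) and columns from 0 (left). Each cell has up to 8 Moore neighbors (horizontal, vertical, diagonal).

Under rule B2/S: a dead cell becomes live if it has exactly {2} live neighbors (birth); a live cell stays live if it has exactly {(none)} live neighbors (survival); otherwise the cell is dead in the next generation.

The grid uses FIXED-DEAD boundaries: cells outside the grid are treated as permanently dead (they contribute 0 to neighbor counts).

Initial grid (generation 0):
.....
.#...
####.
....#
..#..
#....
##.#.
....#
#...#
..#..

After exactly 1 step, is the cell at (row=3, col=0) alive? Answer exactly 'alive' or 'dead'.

Simulating step by step:
Generation 0 (given above): 15 live cells
Generation 1: 12 live cells
.....
...#.
....#
#....
.#.#.
...#.
..#.#
..#..
.#...
.#.#.

Cell (3,0) at generation 1: 1 -> alive

Answer: alive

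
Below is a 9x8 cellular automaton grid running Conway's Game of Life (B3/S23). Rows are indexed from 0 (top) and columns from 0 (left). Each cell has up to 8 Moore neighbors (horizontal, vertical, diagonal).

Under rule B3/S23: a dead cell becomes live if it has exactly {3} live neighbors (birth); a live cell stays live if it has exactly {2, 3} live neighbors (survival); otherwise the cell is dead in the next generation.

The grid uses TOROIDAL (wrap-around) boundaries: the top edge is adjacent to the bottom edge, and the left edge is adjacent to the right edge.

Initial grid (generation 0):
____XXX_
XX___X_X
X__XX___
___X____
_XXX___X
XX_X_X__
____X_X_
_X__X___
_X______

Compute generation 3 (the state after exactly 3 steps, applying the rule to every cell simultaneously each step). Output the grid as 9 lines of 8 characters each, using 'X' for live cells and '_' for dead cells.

Answer: __XXXXX_
______X_
___XX___
____X___
____X___
____XXXX
__X_XX__
__XXX___
X_______

Derivation:
Simulating step by step:
Generation 0 (given above): 24 live cells
Generation 1: 32 live cells
_X__XXXX
XX_X___X
XXXXX__X
XX______
_X_X____
XX_X_XXX
XXXXX___
_____X__
____X___
Generation 2: 21 live cells
_XXXXXXX
________
___XX___
____X__X
____X_X_
_____XXX
___X____
_XX__X__
____X___
Generation 3: 21 live cells
(generation 3 grid is the final answer)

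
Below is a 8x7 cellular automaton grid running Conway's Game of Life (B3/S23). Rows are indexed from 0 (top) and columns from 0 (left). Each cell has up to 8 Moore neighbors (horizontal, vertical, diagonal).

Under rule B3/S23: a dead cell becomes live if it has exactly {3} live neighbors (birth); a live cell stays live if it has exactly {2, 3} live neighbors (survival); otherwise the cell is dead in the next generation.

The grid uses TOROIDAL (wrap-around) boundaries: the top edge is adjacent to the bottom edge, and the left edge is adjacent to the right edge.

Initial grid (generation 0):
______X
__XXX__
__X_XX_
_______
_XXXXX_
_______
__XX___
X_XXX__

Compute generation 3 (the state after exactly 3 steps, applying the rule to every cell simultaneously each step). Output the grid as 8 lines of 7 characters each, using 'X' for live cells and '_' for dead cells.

Simulating step by step:
Generation 0 (given above): 18 live cells
Generation 1: 18 live cells
_X___X_
__X_X__
__X_XX_
_X_____
__XXX__
_X_____
_XX_X__
_XX_X__
Generation 2: 21 live cells
_X__XX_
_XX_X__
_XX_XX_
_X___X_
_XXX___
_X__X__
X______
X___XX_
Generation 3: 26 live cells
(generation 3 grid is the final answer)

Answer: XXX___X
X______
X___XX_
X____X_
XX_XX__
XX_X___
XX__XXX
XX__XX_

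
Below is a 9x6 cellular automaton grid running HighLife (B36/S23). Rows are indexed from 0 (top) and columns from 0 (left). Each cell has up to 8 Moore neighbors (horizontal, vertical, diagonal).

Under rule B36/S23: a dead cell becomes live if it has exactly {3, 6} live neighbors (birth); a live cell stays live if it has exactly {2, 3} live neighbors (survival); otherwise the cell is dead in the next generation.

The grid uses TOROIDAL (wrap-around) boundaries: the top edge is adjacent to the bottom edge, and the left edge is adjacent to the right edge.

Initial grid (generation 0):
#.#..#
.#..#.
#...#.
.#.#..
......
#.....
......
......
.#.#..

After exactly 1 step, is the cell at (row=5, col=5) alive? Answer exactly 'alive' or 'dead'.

Answer: dead

Derivation:
Simulating step by step:
Generation 0 (given above): 12 live cells
Generation 1: 17 live cells
#.####
.#.##.
######
......
......
......
......
......
###...

Cell (5,5) at generation 1: 0 -> dead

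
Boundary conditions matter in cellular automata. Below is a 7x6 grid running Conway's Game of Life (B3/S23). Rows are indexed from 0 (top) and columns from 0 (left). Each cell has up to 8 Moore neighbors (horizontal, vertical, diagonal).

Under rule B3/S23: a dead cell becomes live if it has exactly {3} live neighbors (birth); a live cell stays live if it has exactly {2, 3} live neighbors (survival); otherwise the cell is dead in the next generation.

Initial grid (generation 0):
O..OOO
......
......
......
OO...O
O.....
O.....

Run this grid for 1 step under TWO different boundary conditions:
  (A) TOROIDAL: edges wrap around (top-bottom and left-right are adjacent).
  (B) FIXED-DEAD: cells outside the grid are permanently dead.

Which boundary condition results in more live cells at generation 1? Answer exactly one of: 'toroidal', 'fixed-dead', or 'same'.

Answer: toroidal

Derivation:
Under TOROIDAL boundary, generation 1:
O...OO
....OO
......
O.....
OO...O
......
OO..O.
Population = 12

Under FIXED-DEAD boundary, generation 1:
....O.
....O.
......
......
OO....
O.....
......
Population = 5

Comparison: toroidal=12, fixed-dead=5 -> toroidal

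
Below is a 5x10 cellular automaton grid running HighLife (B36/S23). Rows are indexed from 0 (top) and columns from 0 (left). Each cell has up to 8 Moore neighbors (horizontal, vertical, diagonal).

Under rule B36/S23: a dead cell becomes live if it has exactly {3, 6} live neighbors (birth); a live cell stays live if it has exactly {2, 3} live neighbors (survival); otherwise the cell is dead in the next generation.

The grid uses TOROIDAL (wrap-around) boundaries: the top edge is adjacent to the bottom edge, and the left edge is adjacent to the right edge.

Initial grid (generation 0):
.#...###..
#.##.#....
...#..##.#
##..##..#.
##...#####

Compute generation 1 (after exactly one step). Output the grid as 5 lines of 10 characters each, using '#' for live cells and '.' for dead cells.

Simulating step by step:
Generation 0 (given above): 24 live cells
Generation 1: 19 live cells
(generation 1 grid is the final answer)

Answer: ..........
####.##.#.
...#..####
.##.#.##.#
..#.......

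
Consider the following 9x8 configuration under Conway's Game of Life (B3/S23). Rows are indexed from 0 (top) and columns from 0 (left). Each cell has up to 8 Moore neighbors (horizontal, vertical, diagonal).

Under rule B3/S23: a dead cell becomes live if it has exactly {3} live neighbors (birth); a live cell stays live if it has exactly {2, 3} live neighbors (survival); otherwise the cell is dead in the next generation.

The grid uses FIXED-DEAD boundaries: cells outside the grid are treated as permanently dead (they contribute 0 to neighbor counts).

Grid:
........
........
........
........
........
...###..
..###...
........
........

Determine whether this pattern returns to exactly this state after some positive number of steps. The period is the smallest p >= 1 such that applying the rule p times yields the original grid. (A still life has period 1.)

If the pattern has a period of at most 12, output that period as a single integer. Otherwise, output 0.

Answer: 2

Derivation:
Simulating and comparing each generation to the original:
Gen 0 (original, given above): 6 live cells
Gen 1: 6 live cells, differs from original
Gen 2: 6 live cells, MATCHES original -> period = 2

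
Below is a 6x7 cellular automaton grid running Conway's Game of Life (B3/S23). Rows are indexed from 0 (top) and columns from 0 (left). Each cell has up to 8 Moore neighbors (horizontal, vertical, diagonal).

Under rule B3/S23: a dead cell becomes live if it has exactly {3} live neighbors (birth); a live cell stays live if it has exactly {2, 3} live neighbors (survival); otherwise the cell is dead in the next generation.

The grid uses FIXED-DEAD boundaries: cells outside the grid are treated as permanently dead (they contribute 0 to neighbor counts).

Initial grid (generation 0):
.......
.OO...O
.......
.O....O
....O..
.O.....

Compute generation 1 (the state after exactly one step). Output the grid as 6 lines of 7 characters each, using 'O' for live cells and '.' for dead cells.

Simulating step by step:
Generation 0 (given above): 7 live cells
Generation 1: 2 live cells
(generation 1 grid is the final answer)

Answer: .......
.......
.OO....
.......
.......
.......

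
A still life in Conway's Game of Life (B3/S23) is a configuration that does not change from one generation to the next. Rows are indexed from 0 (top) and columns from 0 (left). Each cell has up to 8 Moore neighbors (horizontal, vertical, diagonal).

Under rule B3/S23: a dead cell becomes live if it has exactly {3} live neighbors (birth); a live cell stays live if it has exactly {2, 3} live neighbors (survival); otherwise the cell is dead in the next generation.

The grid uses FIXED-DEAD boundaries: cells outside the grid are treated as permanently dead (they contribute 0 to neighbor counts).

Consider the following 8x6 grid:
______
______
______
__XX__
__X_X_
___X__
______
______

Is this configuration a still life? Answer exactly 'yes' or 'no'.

Compute generation 1 and compare to generation 0 (given above):
Generation 1:
______
______
______
__XX__
__X_X_
___X__
______
______
The grids are IDENTICAL -> still life.

Answer: yes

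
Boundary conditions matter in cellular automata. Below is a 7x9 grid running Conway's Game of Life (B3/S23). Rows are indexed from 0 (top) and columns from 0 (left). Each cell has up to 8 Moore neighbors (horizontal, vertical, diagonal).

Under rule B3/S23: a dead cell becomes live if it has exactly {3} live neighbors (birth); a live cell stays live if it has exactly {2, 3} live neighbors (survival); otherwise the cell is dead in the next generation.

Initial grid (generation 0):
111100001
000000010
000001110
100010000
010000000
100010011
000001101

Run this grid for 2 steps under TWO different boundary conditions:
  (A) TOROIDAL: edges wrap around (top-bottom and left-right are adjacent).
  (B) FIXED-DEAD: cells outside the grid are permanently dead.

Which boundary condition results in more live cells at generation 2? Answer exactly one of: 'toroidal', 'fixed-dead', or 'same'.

Answer: toroidal

Derivation:
Under TOROIDAL boundary, generation 2:
000010101
001001000
110001001
000001000
100000001
111100011
001110000
Population = 21

Under FIXED-DEAD boundary, generation 2:
011000000
011000011
000001001
000001010
000000000
000001001
000001001
Population = 14

Comparison: toroidal=21, fixed-dead=14 -> toroidal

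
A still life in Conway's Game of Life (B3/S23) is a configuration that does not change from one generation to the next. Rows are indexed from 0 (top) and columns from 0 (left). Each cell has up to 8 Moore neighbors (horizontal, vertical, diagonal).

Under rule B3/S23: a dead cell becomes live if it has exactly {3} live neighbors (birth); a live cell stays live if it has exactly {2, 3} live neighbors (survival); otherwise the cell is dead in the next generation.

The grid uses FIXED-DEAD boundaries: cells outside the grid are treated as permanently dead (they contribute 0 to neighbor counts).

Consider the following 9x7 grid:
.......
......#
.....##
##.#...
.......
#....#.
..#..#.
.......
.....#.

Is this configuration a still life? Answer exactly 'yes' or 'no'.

Answer: no

Derivation:
Compute generation 1 and compare to generation 0 (given above):
Generation 1:
.......
.....##
.....##
.......
##.....
.......
.......
.......
.......
Cell (1,5) differs: gen0=0 vs gen1=1 -> NOT a still life.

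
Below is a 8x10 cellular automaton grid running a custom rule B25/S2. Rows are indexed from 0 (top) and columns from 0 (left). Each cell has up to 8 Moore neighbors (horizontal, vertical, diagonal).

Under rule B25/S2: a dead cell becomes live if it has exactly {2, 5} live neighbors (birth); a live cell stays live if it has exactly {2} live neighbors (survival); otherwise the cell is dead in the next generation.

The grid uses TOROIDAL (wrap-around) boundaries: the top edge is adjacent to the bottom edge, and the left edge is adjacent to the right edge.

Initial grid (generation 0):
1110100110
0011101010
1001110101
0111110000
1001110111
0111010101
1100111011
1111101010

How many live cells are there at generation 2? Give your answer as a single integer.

Answer: 12

Derivation:
Simulating step by step:
Generation 0 (given above): 49 live cells
Generation 1: 17 live cells
0000010001
0100010101
1000000101
1000001011
0100001100
0000000000
0000000100
0000000000
Generation 2: 12 live cells
0000100000
1000100010
0000010000
0000010100
0000011000
0000000010
0000000000
0000001010
Population at generation 2: 12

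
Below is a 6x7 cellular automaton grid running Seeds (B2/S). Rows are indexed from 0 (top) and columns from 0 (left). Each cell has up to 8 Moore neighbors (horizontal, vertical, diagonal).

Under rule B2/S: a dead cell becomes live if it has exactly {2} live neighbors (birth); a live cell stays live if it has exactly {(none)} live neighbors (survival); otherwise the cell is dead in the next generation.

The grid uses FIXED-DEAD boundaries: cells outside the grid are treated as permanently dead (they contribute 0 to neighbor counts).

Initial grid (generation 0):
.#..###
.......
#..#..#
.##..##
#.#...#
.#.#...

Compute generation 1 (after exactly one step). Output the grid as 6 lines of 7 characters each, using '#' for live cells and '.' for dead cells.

Simulating step by step:
Generation 0 (given above): 16 live cells
Generation 1: 8 live cells
(generation 1 grid is the final answer)

Answer: .......
####...
....#..
....#..
....#..
#......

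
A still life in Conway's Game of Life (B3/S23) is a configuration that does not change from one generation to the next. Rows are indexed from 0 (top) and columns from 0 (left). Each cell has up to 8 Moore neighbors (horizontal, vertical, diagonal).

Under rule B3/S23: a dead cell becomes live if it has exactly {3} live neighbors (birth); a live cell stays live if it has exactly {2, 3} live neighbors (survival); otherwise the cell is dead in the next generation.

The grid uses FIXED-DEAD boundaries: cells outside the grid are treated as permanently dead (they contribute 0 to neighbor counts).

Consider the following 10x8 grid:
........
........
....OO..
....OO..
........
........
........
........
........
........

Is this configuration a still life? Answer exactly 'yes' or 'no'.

Answer: yes

Derivation:
Compute generation 1 and compare to generation 0 (given above):
Generation 1:
........
........
....OO..
....OO..
........
........
........
........
........
........
The grids are IDENTICAL -> still life.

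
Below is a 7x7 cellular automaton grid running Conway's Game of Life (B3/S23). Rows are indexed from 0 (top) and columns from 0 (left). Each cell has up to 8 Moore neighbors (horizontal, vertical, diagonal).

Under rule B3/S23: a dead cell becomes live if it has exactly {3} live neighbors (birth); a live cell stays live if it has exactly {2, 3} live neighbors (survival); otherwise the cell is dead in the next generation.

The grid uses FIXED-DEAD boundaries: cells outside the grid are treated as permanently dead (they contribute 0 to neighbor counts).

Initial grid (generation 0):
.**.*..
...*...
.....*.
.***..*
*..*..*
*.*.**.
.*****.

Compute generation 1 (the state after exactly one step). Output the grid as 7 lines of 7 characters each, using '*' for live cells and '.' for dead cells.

Answer: ..**...
..***..
...**..
.******
*.....*
*.....*
.**..*.

Derivation:
Simulating step by step:
Generation 0 (given above): 21 live cells
Generation 1: 20 live cells
(generation 1 grid is the final answer)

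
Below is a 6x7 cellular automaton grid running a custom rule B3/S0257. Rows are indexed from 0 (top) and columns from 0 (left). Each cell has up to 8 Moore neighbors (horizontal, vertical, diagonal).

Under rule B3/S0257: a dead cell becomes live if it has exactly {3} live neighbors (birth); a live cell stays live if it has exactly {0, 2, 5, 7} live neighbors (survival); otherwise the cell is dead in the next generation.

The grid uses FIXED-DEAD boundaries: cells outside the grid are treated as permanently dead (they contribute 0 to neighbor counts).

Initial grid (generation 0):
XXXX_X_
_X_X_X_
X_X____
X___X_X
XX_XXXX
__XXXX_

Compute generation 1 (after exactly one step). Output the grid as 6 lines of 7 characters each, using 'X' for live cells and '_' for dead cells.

Answer: X__X___
_X_____
X_XXXX_
__X___X
X__X___
_X__X_X

Derivation:
Simulating step by step:
Generation 0 (given above): 23 live cells
Generation 1: 15 live cells
(generation 1 grid is the final answer)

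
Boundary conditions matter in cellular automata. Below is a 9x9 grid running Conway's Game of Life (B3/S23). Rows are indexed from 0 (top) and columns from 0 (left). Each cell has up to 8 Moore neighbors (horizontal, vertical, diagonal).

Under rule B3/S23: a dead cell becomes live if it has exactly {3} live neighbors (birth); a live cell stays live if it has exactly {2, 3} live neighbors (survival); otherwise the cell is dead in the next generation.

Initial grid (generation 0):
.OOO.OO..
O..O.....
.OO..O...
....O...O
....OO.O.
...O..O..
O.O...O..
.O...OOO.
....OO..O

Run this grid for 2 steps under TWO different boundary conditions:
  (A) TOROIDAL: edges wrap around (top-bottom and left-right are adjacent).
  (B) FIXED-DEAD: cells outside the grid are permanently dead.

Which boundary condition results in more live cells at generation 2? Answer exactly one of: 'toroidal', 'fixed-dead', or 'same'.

Answer: fixed-dead

Derivation:
Under TOROIDAL boundary, generation 2:
...O.OO.O
......O.O
OO....O..
.O....OO.
..O......
.......O.
.OO.OOO..
...O....O
...O.OOO.
Population = 25

Under FIXED-DEAD boundary, generation 2:
.OOOOO...
O....O...
.O....O..
......OO.
..O......
.......O.
.OO.OOOO.
.OOOOOO..
....OOO..
Population = 28

Comparison: toroidal=25, fixed-dead=28 -> fixed-dead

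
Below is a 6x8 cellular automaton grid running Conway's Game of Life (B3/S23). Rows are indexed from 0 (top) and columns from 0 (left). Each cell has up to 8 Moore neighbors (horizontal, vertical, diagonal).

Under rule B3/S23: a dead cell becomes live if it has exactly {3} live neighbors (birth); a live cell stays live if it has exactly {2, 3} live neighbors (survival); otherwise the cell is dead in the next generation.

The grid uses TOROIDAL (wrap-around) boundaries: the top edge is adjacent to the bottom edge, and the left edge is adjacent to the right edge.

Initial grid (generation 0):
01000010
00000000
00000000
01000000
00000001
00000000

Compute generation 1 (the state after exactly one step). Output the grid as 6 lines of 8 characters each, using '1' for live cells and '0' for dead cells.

Answer: 00000000
00000000
00000000
00000000
00000000
00000000

Derivation:
Simulating step by step:
Generation 0 (given above): 4 live cells
Generation 1: 0 live cells
(generation 1 grid is the final answer)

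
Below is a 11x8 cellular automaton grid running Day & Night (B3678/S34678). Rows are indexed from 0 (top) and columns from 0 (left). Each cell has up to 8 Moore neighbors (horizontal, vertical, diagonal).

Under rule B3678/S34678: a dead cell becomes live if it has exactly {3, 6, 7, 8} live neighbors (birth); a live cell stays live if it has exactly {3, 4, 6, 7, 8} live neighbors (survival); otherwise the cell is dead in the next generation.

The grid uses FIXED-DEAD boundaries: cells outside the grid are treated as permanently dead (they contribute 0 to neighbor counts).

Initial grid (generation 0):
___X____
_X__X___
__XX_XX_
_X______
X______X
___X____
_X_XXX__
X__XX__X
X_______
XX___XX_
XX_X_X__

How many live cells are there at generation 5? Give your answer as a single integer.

Answer: 20

Derivation:
Simulating step by step:
Generation 0 (given above): 28 live cells
Generation 1: 27 live cells
________
____XX__
_XX_X___
__X___X_
________
__X_____
___X____
_XXXXX__
X___XXX_
XXX_X___
XXX_X_X_
Generation 2: 21 live cells
________
___X____
________
_X_X____
________
________
_X_X____
__XX_XX_
XX_X____
XXX_XXX_
X_X__X__
Generation 3: 16 live cells
________
________
__X_____
________
________
________
____X___
X__X____
X_XX____
XXX_XX__
___XXXX_
Generation 4: 18 live cells
________
________
________
________
________
________
________
_XXXX___
XXXX____
_XXX_XX_
_XXXXX__
Generation 5: 20 live cells
________
________
________
________
________
________
__XX____
XX_X____
XXXX_X__
_XXXXX__
_X_XXXX_
Population at generation 5: 20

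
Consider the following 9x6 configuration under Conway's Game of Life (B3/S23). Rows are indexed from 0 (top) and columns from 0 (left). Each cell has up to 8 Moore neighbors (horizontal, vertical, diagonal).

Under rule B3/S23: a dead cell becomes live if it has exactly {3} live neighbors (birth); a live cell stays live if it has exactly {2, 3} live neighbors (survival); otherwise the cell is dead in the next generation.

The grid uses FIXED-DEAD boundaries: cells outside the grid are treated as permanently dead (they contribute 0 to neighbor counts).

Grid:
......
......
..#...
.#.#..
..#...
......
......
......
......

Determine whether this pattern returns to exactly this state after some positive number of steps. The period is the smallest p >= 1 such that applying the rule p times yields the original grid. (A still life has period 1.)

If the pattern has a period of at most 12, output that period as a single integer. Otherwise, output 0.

Simulating and comparing each generation to the original:
Gen 0 (original, given above): 4 live cells
Gen 1: 4 live cells, MATCHES original -> period = 1

Answer: 1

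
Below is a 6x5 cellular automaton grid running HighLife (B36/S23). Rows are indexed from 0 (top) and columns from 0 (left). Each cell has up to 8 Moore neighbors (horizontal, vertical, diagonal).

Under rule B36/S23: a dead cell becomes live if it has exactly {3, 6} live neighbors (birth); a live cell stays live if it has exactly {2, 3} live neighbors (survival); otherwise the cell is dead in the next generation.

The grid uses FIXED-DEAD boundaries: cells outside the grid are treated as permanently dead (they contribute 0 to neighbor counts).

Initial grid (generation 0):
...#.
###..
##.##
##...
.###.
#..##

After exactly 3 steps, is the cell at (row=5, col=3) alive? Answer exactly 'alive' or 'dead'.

Answer: alive

Derivation:
Simulating step by step:
Generation 0 (given above): 16 live cells
Generation 1: 12 live cells
.##..
#...#
...#.
..#.#
...##
.#.##
Generation 2: 11 live cells
.#...
.###.
...##
..#.#
.....
..###
Generation 3: 10 live cells
.#...
.#.##
.#..#
....#
..#.#
...#.

Cell (5,3) at generation 3: 1 -> alive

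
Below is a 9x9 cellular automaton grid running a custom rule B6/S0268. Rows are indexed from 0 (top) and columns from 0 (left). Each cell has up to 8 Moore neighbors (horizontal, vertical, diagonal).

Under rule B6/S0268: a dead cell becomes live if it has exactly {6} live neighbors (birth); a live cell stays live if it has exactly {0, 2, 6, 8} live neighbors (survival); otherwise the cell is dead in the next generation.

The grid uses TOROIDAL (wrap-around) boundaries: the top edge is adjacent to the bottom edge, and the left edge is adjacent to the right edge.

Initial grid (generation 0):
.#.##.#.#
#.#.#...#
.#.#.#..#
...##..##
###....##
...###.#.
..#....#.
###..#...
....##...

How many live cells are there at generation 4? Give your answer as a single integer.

Answer: 7

Derivation:
Simulating step by step:
Generation 0 (given above): 34 live cells
Generation 1: 9 live cells
.#......#
.........
.#...#...
#........
.#.......
....#....
.........
..#..#...
.........
Generation 2: 7 live cells
.#......#
.........
.....#...
#........
.........
....#....
.........
..#..#...
.........
Generation 3: 7 live cells
.#......#
.........
.....#...
#........
.........
....#....
.........
..#..#...
.........
Generation 4: 7 live cells
.#......#
.........
.....#...
#........
.........
....#....
.........
..#..#...
.........
Population at generation 4: 7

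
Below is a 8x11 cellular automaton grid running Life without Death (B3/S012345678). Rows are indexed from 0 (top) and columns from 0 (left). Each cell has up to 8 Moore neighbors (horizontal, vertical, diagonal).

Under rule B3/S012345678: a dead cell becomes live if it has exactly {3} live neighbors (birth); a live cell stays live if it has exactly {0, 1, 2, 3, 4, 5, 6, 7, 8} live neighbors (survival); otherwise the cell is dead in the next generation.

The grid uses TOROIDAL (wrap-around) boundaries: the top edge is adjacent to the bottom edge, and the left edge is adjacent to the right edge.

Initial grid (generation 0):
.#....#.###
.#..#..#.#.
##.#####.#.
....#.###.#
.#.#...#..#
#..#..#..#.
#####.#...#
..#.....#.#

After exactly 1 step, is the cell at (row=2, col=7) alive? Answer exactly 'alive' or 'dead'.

Answer: alive

Derivation:
Simulating step by step:
Generation 0 (given above): 40 live cells
Generation 1: 52 live cells
.##...#.###
.#.##..#.#.
########.#.
.#..#.###.#
.#####.#..#
#..#.###.#.
########..#
..#..#..#.#

Cell (2,7) at generation 1: 1 -> alive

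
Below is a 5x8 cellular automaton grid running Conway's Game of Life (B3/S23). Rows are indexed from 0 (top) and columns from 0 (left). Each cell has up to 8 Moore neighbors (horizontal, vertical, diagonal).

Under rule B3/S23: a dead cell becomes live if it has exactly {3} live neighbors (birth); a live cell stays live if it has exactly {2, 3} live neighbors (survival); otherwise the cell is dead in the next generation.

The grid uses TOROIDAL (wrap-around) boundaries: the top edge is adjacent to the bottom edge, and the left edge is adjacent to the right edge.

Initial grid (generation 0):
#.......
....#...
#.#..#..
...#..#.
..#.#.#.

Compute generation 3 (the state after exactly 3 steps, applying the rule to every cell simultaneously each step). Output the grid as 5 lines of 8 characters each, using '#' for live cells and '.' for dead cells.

Simulating step by step:
Generation 0 (given above): 10 live cells
Generation 1: 15 live cells
...#.#..
.#......
...###..
.####.##
...#.#.#
Generation 2: 14 live cells
..#...#.
..##.#..
##...##.
#......#
#....#.#
Generation 3: 21 live cells
(generation 3 grid is the final answer)

Answer: .#######
..####.#
###.###.
.....#..
##......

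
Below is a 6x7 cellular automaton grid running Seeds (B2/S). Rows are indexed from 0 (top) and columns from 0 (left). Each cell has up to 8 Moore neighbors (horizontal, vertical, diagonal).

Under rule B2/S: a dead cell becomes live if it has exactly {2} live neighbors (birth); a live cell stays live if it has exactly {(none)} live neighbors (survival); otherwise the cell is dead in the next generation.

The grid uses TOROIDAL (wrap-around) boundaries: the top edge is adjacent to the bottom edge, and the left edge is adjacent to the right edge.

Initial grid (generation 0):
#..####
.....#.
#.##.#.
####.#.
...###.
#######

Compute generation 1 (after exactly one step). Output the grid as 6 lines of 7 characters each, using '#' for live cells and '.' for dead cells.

Simulating step by step:
Generation 0 (given above): 25 live cells
Generation 1: 0 live cells
(generation 1 grid is the final answer)

Answer: .......
.......
.......
.......
.......
.......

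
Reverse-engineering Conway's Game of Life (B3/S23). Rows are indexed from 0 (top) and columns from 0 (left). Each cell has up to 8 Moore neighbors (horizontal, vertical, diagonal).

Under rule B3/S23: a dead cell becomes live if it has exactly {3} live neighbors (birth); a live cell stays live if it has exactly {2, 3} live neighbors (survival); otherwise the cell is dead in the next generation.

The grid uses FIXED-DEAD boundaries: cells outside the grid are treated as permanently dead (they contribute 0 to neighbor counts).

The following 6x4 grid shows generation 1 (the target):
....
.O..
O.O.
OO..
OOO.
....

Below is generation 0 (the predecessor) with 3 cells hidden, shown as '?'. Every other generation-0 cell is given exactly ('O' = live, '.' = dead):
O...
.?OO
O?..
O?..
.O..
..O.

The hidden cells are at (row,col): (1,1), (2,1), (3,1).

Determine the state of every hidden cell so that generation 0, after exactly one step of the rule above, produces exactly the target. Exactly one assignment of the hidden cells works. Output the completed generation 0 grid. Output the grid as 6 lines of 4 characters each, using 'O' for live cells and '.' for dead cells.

Answer: O...
..OO
O...
OO..
.O..
..O.

Derivation:
Hidden generation-0 cells (in order): (1,1), (2,1), (3,1).
A hidden cell only influences target cells in its own 3x3 neighborhood. Try each of the 2^3 = 8 assignments, step the completed generation 0 forward once under B3/S23, and compare with the target:
  (1,1)=. (2,1)=. (3,1)=. -> step gives (2,0)='.' but target has 'O' -> reject
  (1,1)=. (2,1)=. (3,1)=O -> step reproduces the target at every cell -> ACCEPT
  (1,1)=. (2,1)=O (3,1)=. -> step gives (1,0)='O' but target has '.' -> reject
  (1,1)=. (2,1)=O (3,1)=O -> step gives (1,0)='O' but target has '.' -> reject
  (1,1)=O (2,1)=. (3,1)=. -> step gives (0,1)='O' but target has '.' -> reject
  (1,1)=O (2,1)=. (3,1)=O -> step gives (0,1)='O' but target has '.' -> reject
  (1,1)=O (2,1)=O (3,1)=. -> step gives (0,1)='O' but target has '.' -> reject
  (1,1)=O (2,1)=O (3,1)=O -> step gives (0,1)='O' but target has '.' -> reject
Unique solution: (1,1)=dead, (2,1)=dead, (3,1)=live.
Check: live-neighbor counts of every cell in the completed generation 0:
0222
2311
2432
3320
3331
1211
Applying B3/S23 to generation 0 with these counts gives:
....
.O..
O.O.
OO..
OOO.
....
which matches the target exactly.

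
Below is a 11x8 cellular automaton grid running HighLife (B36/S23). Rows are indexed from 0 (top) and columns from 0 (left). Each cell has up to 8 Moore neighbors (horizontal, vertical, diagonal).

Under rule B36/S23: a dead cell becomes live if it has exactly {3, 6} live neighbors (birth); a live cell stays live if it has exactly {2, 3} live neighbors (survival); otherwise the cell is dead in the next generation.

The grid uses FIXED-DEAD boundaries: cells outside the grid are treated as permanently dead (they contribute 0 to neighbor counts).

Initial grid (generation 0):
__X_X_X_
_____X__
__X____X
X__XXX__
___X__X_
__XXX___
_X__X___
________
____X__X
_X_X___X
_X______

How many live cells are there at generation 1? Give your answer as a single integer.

Simulating step by step:
Generation 0 (given above): 23 live cells
Generation 1: 20 live cells
_____X__
___X_XX_
___X_XX_
__XXXXX_
____X___
__X_XX__
__X_X___
________
________
__X_____
__X_____
Population at generation 1: 20

Answer: 20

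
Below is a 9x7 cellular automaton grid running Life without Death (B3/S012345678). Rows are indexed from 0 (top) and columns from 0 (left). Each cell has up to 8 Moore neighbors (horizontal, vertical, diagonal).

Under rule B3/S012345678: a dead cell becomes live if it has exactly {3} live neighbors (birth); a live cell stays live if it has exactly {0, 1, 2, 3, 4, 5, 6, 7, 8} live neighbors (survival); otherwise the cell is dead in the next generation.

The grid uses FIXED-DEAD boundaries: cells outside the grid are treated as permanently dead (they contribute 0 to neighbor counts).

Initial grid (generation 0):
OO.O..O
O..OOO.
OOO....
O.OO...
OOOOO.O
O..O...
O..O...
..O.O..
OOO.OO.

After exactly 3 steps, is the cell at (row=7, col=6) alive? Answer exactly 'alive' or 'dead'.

Simulating step by step:
Generation 0 (given above): 31 live cells
Generation 1: 39 live cells
OOOO.OO
O..OOO.
OOO....
O.OOO..
OOOOO.O
O..O...
OOOOO..
O.O.OO.
OOO.OO.
Generation 2: 45 live cells
OOOO.OO
O..OOOO
OOO..O.
O.OOOO.
OOOOOOO
O..O.O.
OOOOOO.
O.O.OO.
OOO.OO.
Generation 3: 47 live cells
OOOO.OO
O..OOOO
OOO..O.
O.OOOO.
OOOOOOO
O..O.O.
OOOOOOO
O.O.OOO
OOO.OO.

Cell (7,6) at generation 3: 1 -> alive

Answer: alive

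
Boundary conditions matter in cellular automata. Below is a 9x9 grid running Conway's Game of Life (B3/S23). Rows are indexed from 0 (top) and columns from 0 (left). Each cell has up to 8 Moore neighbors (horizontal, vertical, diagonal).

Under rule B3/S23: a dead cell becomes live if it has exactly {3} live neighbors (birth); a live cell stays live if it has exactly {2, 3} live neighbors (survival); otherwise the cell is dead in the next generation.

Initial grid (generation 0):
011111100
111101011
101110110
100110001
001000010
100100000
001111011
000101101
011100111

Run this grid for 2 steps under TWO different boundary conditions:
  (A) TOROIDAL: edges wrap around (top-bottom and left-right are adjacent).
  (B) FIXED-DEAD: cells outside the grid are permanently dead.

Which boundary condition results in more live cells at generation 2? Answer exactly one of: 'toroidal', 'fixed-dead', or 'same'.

Under TOROIDAL boundary, generation 2:
000000000
000000000
000000100
100110100
101110011
000101110
101000011
011000010
100000000
Population = 23

Under FIXED-DEAD boundary, generation 2:
000000110
110001000
000000100
010110110
011110001
010101101
011000001
010000001
001111000
Population = 30

Comparison: toroidal=23, fixed-dead=30 -> fixed-dead

Answer: fixed-dead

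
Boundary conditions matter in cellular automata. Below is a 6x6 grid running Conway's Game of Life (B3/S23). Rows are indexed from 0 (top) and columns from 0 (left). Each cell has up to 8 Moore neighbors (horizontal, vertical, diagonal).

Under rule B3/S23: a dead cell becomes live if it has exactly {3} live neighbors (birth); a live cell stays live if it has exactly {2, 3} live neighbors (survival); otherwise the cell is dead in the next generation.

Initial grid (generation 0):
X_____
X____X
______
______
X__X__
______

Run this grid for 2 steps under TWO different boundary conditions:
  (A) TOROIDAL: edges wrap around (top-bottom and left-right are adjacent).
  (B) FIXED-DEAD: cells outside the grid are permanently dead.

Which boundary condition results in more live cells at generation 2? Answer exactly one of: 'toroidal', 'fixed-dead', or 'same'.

Answer: toroidal

Derivation:
Under TOROIDAL boundary, generation 2:
X____X
X____X
______
______
______
______
Population = 4

Under FIXED-DEAD boundary, generation 2:
______
______
______
______
______
______
Population = 0

Comparison: toroidal=4, fixed-dead=0 -> toroidal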